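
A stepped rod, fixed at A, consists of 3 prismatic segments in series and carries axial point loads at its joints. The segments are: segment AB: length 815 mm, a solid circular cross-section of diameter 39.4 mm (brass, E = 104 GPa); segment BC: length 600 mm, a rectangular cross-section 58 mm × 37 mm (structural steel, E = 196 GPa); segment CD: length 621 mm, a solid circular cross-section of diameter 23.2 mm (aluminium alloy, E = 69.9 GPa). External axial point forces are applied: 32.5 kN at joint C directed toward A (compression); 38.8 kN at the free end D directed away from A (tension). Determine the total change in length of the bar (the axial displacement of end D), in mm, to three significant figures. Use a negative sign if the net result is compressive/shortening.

0.865 mm

Internal axial forces (sectioning from the free end, tension +): N_CD = 38.8 kN, N_BC = 6.3 kN, N_AB = 6.3 kN.
A_AB = 1219 mm².
A_BC = 2146 mm².
A_CD = 422.7 mm².
δ_AB = 6300·815/(1219·104000) = 0.04049 mm
δ_BC = 6300·600/(2146·196000) = 0.008987 mm
δ_CD = 38800·621/(422.7·69900) = 0.8154 mm
δ = Σδ_i = 0.8649 mm.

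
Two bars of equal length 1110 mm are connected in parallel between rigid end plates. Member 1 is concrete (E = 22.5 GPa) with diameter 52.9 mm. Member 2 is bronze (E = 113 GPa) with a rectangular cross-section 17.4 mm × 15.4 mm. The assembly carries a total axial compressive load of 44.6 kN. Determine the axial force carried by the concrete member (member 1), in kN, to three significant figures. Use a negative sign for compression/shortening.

-27.7 kN

A_1 = 2198 mm².
A_2 = 268 mm².
Equal strain + equilibrium ⇒ each member carries load in proportion to AE: A₁E₁ = 49450000 N, A₂E₂ = 30280000 N, ΣAE = 79730000 N.
F₁ = P·A₁E₁/ΣAE = -44600·49450000/79730000 = -27660 N.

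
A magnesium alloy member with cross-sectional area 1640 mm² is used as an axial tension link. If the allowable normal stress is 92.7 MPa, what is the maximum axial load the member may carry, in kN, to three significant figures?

152 kN

P_max = σ_allow · A = 92.7 · 1640 = 152000 N = 152 kN.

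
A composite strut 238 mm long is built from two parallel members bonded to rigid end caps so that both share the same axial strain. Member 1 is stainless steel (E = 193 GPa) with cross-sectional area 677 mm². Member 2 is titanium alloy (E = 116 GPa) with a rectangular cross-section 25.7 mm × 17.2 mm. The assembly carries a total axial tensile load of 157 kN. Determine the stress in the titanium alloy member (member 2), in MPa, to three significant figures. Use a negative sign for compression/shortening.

A_2 = 442 mm².
Equal strain + equilibrium ⇒ each member carries load in proportion to AE: A₁E₁ = 130700000 N, A₂E₂ = 51280000 N, ΣAE = 181900000 N.
σ₂ = P·E₂/ΣAE = 157000·116000/181900000 = 100.1 MPa.

100 MPa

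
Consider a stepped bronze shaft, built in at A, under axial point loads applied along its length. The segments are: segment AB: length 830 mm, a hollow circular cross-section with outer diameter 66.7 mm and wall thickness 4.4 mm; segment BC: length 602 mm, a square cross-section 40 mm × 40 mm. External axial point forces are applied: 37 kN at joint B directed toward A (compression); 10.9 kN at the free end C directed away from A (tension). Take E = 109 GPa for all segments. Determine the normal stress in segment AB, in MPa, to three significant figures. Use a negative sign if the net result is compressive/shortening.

Internal axial forces (sectioning from the free end, tension +): N_BC = 10.9 kN, N_AB = -26.1 kN.
A_AB = 861.2 mm².
σ_AB = N_AB/A_AB = -26100/861.2 = -30.31 MPa.

-30.3 MPa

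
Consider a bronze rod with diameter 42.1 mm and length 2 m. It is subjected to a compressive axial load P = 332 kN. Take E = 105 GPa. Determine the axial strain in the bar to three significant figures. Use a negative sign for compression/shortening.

-0.00227

A = 1392 mm².
σ = N/A = -238.5 MPa; ε = σ/E = -238.5/105000 = -2.271e-03.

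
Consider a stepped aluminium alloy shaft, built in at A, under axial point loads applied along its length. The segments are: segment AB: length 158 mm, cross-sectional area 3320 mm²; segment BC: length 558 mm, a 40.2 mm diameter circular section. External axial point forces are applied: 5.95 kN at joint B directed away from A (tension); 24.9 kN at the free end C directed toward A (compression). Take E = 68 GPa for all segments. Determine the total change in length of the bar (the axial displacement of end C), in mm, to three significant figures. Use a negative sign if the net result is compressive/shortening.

-0.174 mm

Internal axial forces (sectioning from the free end, tension +): N_BC = -24.9 kN, N_AB = -18.95 kN.
A_BC = 1269 mm².
δ_AB = -18950·158/(3320·68000) = -0.01326 mm
δ_BC = -24900·558/(1269·68000) = -0.161 mm
δ = Σδ_i = -0.1742 mm.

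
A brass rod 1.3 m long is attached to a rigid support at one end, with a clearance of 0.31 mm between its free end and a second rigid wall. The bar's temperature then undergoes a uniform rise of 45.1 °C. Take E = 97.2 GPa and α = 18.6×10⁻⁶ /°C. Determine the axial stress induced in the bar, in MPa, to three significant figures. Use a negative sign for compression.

Free thermal expansion αLΔT = 18.6e-6 · 1300 · 45.1 = 1.091 mm.
The walls engage after the gap closes; constrained expansion = 1.091 − 0.31 = 0.7805 mm.
The walls impose strain ε = −(0.7805)/1300 = -6.0040e-04; σ = Eε = 97200 · -6.0040e-04 = -58.36 MPa.

-58.4 MPa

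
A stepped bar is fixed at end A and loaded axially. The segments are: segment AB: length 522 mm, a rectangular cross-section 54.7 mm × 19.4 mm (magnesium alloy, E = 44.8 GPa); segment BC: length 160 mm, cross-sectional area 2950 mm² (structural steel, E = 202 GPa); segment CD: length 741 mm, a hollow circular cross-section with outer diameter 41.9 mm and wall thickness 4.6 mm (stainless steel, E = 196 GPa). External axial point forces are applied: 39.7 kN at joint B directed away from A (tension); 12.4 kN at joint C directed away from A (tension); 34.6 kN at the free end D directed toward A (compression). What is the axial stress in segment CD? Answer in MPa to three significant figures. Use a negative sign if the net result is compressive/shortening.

Internal axial forces (sectioning from the free end, tension +): N_CD = -34.6 kN, N_BC = -22.2 kN, N_AB = 17.5 kN.
A_CD = 539 mm².
σ_CD = N_CD/A_CD = -34600/539 = -64.19 MPa.

-64.2 MPa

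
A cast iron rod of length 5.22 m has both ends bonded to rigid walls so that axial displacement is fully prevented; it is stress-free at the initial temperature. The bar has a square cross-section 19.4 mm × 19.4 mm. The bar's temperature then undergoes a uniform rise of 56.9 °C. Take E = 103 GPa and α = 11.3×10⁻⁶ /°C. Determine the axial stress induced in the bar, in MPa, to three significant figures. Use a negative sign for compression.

Free thermal expansion αLΔT = 11.3e-6 · 5220 · 56.9 = 3.356 mm.
The walls impose strain ε = −(3.356)/5220 = -6.4297e-04; σ = Eε = 103000 · -6.4297e-04 = -66.23 MPa.

-66.2 MPa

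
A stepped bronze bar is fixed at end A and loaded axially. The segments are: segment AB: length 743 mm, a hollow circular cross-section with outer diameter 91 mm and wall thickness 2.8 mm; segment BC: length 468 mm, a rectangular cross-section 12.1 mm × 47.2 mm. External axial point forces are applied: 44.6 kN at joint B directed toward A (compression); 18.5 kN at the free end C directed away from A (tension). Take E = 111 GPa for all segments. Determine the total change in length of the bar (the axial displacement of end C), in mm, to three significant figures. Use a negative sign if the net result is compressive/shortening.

-0.0886 mm

Internal axial forces (sectioning from the free end, tension +): N_BC = 18.5 kN, N_AB = -26.1 kN.
A_AB = 775.8 mm².
A_BC = 571.1 mm².
δ_AB = -26100·743/(775.8·111000) = -0.2252 mm
δ_BC = 18500·468/(571.1·111000) = 0.1366 mm
δ = Σδ_i = -0.08861 mm.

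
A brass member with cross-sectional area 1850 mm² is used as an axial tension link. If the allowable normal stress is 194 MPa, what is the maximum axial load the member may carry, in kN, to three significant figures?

P_max = σ_allow · A = 194 · 1850 = 358900 N = 358.9 kN.

359 kN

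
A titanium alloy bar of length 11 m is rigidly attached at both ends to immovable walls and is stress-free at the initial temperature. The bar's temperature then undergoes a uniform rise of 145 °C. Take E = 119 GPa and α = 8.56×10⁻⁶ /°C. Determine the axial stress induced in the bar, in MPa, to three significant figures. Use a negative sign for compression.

Free thermal expansion αLΔT = 8.56e-6 · 11000 · 145 = 13.65 mm.
The walls impose strain ε = −(13.65)/11000 = -1.2412e-03; σ = Eε = 119000 · -1.2412e-03 = -147.7 MPa.

-148 MPa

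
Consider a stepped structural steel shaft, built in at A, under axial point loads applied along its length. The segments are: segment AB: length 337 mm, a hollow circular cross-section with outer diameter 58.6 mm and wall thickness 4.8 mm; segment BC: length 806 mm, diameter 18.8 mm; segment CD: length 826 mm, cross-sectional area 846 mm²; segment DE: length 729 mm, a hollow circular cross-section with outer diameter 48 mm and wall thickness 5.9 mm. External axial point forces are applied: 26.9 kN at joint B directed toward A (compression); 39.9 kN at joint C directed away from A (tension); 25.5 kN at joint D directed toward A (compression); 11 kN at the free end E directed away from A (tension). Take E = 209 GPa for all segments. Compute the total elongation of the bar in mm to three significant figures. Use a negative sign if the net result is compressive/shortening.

0.331 mm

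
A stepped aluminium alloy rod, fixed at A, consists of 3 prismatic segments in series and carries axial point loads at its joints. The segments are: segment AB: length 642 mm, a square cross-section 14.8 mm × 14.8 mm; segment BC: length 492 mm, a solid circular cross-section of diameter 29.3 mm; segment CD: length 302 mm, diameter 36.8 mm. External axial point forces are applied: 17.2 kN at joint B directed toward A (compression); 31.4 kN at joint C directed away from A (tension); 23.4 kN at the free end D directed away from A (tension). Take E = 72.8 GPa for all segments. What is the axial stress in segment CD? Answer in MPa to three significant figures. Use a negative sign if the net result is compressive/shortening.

22.0 MPa

Internal axial forces (sectioning from the free end, tension +): N_CD = 23.4 kN, N_BC = 54.8 kN, N_AB = 37.6 kN.
A_CD = 1064 mm².
σ_CD = N_CD/A_CD = 23400/1064 = 22 MPa.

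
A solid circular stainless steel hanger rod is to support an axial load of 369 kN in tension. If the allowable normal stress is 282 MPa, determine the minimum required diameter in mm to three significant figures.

Required area A ≥ P/σ_allow = 369000/282 = 1309 mm².
For a solid circular section, d ≥ √(4A/π) = 40.82 mm.

40.8 mm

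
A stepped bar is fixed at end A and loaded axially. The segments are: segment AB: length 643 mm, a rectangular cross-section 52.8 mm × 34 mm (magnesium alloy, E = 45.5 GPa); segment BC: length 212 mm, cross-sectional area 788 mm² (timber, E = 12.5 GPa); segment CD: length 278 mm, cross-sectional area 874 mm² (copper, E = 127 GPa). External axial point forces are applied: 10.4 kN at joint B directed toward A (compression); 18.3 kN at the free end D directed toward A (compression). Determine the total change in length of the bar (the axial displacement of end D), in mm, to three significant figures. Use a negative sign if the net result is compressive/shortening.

-0.666 mm

Internal axial forces (sectioning from the free end, tension +): N_CD = -18.3 kN, N_BC = -18.3 kN, N_AB = -28.7 kN.
A_AB = 1795 mm².
δ_AB = -28700·643/(1795·45500) = -0.2259 mm
δ_BC = -18300·212/(788·12500) = -0.3939 mm
δ_CD = -18300·278/(874·127000) = -0.04583 mm
δ = Σδ_i = -0.6656 mm.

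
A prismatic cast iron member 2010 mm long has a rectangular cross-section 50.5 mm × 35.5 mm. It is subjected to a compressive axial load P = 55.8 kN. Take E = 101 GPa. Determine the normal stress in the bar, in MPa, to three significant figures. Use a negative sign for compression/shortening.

A = 1793 mm².
σ = N/A = -55800/1793 = -31.13 MPa.

-31.1 MPa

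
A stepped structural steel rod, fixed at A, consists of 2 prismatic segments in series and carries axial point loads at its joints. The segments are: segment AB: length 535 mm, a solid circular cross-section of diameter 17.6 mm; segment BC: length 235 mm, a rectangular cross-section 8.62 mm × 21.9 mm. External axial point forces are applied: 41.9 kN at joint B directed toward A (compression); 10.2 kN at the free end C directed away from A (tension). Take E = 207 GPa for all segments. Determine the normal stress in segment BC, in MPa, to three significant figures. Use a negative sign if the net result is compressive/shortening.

54.0 MPa

Internal axial forces (sectioning from the free end, tension +): N_BC = 10.2 kN, N_AB = -31.7 kN.
A_BC = 188.8 mm².
σ_BC = N_BC/A_BC = 10200/188.8 = 54.03 MPa.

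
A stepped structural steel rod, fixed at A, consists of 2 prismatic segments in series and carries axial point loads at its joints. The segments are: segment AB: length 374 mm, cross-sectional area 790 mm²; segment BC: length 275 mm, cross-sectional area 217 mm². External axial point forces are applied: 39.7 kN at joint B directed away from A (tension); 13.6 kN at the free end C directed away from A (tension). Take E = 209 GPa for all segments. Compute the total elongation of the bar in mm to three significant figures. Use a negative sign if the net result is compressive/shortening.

Internal axial forces (sectioning from the free end, tension +): N_BC = 13.6 kN, N_AB = 53.3 kN.
δ_AB = 53300·374/(790·209000) = 0.1207 mm
δ_BC = 13600·275/(217·209000) = 0.08246 mm
δ = Σδ_i = 0.2032 mm.

0.203 mm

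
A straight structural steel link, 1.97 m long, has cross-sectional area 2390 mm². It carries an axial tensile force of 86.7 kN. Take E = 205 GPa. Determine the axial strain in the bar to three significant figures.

σ = N/A = 36.28 MPa; ε = σ/E = 36.28/205000 = 1.770e-04.

1.77e-04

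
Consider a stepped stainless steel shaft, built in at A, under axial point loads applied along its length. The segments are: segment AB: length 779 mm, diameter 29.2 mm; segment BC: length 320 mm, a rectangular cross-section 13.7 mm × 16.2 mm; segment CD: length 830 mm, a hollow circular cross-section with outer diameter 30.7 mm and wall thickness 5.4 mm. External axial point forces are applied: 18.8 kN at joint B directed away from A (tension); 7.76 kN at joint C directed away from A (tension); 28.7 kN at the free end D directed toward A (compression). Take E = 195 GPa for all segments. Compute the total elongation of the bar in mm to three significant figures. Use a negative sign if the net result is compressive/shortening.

Internal axial forces (sectioning from the free end, tension +): N_CD = -28.7 kN, N_BC = -20.94 kN, N_AB = -2.14 kN.
A_AB = 669.7 mm².
A_BC = 221.9 mm².
A_CD = 429.2 mm².
δ_AB = -2140·779/(669.7·195000) = -0.01277 mm
δ_BC = -20940·320/(221.9·195000) = -0.1548 mm
δ_CD = -28700·830/(429.2·195000) = -0.2846 mm
δ = Σδ_i = -0.4522 mm.

-0.452 mm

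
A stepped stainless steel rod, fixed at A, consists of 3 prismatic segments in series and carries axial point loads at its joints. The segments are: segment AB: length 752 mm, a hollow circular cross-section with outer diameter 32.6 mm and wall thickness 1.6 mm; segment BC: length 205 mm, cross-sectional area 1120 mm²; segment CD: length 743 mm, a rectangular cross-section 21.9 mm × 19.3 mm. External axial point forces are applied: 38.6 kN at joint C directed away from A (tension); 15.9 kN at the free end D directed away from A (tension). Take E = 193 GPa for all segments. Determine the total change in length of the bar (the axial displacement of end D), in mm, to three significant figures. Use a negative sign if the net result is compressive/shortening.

Internal axial forces (sectioning from the free end, tension +): N_CD = 15.9 kN, N_BC = 54.5 kN, N_AB = 54.5 kN.
A_AB = 155.8 mm².
A_CD = 422.7 mm².
δ_AB = 54500·752/(155.8·193000) = 1.363 mm
δ_BC = 54500·205/(1120·193000) = 0.05169 mm
δ_CD = 15900·743/(422.7·193000) = 0.1448 mm
δ = Σδ_i = 1.559 mm.

1.56 mm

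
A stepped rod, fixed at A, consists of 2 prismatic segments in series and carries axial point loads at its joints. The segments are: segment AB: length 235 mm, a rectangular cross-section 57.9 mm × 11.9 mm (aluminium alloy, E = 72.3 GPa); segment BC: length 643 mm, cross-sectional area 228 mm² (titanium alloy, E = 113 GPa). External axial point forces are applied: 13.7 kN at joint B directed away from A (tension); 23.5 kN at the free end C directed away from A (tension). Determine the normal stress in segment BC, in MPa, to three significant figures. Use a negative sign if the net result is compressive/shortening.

Internal axial forces (sectioning from the free end, tension +): N_BC = 23.5 kN, N_AB = 37.2 kN.
σ_BC = N_BC/A_BC = 23500/228 = 103.1 MPa.

103 MPa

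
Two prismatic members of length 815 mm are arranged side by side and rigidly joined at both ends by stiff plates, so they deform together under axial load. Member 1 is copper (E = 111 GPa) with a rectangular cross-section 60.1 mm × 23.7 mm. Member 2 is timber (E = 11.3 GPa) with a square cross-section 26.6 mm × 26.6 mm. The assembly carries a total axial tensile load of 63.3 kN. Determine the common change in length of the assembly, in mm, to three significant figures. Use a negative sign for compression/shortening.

0.311 mm

A_1 = 1424 mm².
A_2 = 707.6 mm².
Equal strain + equilibrium ⇒ each member carries load in proportion to AE: A₁E₁ = 158100000 N, A₂E₂ = 7995000 N, ΣAE = 166100000 N.
δ = PL/ΣAE = 63300·815/166100000 = 0.3106 mm.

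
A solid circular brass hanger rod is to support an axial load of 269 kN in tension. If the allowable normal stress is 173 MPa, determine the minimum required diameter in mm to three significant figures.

Required area A ≥ P/σ_allow = 269000/173 = 1555 mm².
For a solid circular section, d ≥ √(4A/π) = 44.49 mm.

44.5 mm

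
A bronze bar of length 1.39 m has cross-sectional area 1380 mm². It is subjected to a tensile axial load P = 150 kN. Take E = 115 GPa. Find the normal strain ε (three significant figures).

σ = N/A = 108.7 MPa; ε = σ/E = 108.7/115000 = 9.452e-04.

9.45e-04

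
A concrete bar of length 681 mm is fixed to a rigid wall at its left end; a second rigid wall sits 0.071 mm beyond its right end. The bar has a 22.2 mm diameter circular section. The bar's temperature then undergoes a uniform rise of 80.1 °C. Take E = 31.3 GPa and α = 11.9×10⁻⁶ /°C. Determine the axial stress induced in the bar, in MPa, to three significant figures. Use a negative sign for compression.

-26.6 MPa

Free thermal expansion αLΔT = 11.9e-6 · 681 · 80.1 = 0.6491 mm.
The walls engage after the gap closes; constrained expansion = 0.6491 − 0.071 = 0.5781 mm.
The walls impose strain ε = −(0.5781)/681 = -8.4893e-04; σ = Eε = 31300 · -8.4893e-04 = -26.57 MPa.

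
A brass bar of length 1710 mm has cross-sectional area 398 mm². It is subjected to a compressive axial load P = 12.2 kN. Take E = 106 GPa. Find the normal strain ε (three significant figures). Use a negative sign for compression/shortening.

σ = N/A = -30.65 MPa; ε = σ/E = -30.65/106000 = -2.892e-04.

-2.89e-04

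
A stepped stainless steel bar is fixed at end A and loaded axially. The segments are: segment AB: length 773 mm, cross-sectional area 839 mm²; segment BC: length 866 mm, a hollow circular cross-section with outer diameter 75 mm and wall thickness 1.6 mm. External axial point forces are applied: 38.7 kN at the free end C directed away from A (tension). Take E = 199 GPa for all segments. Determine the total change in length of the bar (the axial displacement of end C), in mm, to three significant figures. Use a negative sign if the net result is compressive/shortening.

Internal axial forces (sectioning from the free end, tension +): N_BC = 38.7 kN, N_AB = 38.7 kN.
A_BC = 368.9 mm².
δ_AB = 38700·773/(839·199000) = 0.1792 mm
δ_BC = 38700·866/(368.9·199000) = 0.4565 mm
δ = Σδ_i = 0.6356 mm.

0.636 mm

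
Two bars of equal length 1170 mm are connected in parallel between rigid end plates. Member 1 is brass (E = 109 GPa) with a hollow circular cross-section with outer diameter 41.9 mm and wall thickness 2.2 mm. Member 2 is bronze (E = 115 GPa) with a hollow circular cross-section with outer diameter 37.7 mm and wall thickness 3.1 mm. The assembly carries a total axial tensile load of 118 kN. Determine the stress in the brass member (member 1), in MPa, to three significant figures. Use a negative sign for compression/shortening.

187 MPa

A_1 = 274.4 mm².
A_2 = 337 mm².
Equal strain + equilibrium ⇒ each member carries load in proportion to AE: A₁E₁ = 29910000 N, A₂E₂ = 38750000 N, ΣAE = 68660000 N.
σ₁ = P·E₁/ΣAE = 118000·109000/68660000 = 187.3 MPa.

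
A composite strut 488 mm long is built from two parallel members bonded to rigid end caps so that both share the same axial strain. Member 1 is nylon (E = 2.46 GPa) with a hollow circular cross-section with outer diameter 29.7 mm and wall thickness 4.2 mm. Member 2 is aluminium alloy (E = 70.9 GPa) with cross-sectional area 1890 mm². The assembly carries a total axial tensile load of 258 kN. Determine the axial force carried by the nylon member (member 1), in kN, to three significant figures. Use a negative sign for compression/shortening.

A_1 = 336.5 mm².
Equal strain + equilibrium ⇒ each member carries load in proportion to AE: A₁E₁ = 827700 N, A₂E₂ = 134000000 N, ΣAE = 134800000 N.
F₁ = P·A₁E₁/ΣAE = 258000·827700/134800000 = 1584 N.

1.58 kN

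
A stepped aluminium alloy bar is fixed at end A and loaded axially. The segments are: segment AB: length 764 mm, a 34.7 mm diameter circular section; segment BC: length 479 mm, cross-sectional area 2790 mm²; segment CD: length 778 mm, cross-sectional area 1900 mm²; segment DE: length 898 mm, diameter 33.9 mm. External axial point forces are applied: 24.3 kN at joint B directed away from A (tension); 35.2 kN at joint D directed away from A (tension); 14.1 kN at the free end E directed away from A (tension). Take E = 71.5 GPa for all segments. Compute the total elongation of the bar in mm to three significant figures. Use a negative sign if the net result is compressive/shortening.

1.43 mm

Internal axial forces (sectioning from the free end, tension +): N_DE = 14.1 kN, N_CD = 49.3 kN, N_BC = 49.3 kN, N_AB = 73.6 kN.
A_AB = 945.7 mm².
A_DE = 902.6 mm².
δ_AB = 73600·764/(945.7·71500) = 0.8316 mm
δ_BC = 49300·479/(2790·71500) = 0.1184 mm
δ_CD = 49300·778/(1900·71500) = 0.2823 mm
δ_DE = 14100·898/(902.6·71500) = 0.1962 mm
δ = Σδ_i = 1.429 mm.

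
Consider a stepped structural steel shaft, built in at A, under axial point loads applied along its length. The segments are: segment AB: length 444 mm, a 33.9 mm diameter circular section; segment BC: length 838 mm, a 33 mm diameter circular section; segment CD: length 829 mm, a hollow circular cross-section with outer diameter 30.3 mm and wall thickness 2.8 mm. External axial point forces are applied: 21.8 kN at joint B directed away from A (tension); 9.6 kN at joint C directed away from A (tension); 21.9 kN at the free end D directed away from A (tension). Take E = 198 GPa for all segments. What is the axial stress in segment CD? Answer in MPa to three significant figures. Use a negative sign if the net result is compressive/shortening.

90.5 MPa

Internal axial forces (sectioning from the free end, tension +): N_CD = 21.9 kN, N_BC = 31.5 kN, N_AB = 53.3 kN.
A_CD = 241.9 mm².
σ_CD = N_CD/A_CD = 21900/241.9 = 90.53 MPa.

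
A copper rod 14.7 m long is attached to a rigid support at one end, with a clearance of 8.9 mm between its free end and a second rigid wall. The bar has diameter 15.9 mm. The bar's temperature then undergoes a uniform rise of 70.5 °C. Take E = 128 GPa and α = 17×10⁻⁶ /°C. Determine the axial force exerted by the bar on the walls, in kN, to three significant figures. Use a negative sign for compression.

Free thermal expansion αLΔT = 17e-6 · 14700 · 70.5 = 17.62 mm.
The walls engage after the gap closes; constrained expansion = 17.62 − 8.9 = 8.718 mm.
The walls impose strain ε = −(8.718)/14700 = -5.9306e-04; σ = Eε = 128000 · -5.9306e-04 = -75.91 MPa.
Wall reaction R = σ·A = -75.91·198.6 = -15070 N = -15.07 kN.

-15.1 kN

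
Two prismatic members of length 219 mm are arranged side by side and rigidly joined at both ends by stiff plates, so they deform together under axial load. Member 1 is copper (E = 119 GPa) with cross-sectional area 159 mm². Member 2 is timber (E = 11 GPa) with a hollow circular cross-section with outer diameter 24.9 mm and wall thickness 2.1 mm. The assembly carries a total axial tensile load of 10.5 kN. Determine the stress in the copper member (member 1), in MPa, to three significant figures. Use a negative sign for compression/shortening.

A_2 = 150.4 mm².
Equal strain + equilibrium ⇒ each member carries load in proportion to AE: A₁E₁ = 18920000 N, A₂E₂ = 1655000 N, ΣAE = 20580000 N.
σ₁ = P·E₁/ΣAE = 10500·119000/20580000 = 60.73 MPa.

60.7 MPa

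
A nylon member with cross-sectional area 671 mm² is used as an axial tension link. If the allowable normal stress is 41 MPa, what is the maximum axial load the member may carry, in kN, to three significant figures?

P_max = σ_allow · A = 41 · 671 = 27510 N = 27.51 kN.

27.5 kN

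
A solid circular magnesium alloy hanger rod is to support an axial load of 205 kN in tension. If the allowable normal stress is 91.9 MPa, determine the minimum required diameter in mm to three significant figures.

Required area A ≥ P/σ_allow = 205000/91.9 = 2231 mm².
For a solid circular section, d ≥ √(4A/π) = 53.29 mm.

53.3 mm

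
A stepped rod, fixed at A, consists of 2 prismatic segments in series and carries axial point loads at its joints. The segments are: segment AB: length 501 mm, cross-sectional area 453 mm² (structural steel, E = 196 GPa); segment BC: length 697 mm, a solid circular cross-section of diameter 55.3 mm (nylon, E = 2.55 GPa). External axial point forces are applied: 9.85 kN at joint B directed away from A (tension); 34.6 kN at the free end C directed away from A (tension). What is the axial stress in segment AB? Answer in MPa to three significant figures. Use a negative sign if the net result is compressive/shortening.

Internal axial forces (sectioning from the free end, tension +): N_BC = 34.6 kN, N_AB = 44.45 kN.
σ_AB = N_AB/A_AB = 44450/453 = 98.12 MPa.

98.1 MPa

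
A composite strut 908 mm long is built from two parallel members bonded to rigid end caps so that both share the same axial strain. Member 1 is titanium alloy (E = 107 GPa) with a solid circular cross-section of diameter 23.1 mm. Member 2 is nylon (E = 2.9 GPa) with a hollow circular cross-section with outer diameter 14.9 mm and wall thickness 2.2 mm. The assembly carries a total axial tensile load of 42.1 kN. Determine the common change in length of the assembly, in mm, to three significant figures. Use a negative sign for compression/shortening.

0.848 mm

A_1 = 419.1 mm².
A_2 = 87.78 mm².
Equal strain + equilibrium ⇒ each member carries load in proportion to AE: A₁E₁ = 44840000 N, A₂E₂ = 254600 N, ΣAE = 45100000 N.
δ = PL/ΣAE = 42100·908/45100000 = 0.8476 mm.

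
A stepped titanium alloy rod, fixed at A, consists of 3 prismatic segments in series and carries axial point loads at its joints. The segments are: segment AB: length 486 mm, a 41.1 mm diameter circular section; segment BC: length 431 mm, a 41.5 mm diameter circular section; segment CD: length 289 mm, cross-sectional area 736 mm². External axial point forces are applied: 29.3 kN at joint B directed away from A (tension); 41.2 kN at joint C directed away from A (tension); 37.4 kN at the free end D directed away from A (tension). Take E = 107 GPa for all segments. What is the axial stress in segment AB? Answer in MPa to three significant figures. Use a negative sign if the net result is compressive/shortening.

81.3 MPa

Internal axial forces (sectioning from the free end, tension +): N_CD = 37.4 kN, N_BC = 78.6 kN, N_AB = 107.9 kN.
A_AB = 1327 mm².
σ_AB = N_AB/A_AB = 107900/1327 = 81.33 MPa.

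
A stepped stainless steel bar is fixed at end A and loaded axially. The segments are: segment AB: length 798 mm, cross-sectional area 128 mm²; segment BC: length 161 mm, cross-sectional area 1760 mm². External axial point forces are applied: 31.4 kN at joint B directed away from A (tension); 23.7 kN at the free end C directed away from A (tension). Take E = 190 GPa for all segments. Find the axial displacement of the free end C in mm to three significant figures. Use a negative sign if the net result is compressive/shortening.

Internal axial forces (sectioning from the free end, tension +): N_BC = 23.7 kN, N_AB = 55.1 kN.
δ_AB = 55100·798/(128·190000) = 1.808 mm
δ_BC = 23700·161/(1760·190000) = 0.01141 mm
δ = Σδ_i = 1.819 mm.

1.82 mm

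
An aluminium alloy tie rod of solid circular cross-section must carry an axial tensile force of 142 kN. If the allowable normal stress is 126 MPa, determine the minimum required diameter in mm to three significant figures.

Required area A ≥ P/σ_allow = 142000/126 = 1127 mm².
For a solid circular section, d ≥ √(4A/π) = 37.88 mm.

37.9 mm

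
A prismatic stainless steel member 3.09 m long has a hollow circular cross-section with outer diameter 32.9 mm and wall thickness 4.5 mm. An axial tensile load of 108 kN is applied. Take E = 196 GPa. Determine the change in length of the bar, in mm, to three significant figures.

4.24 mm

A = 401.5 mm².
δ_mech = NL/(AE) = 108000·3090/(401.5·196000) = 4.241 mm.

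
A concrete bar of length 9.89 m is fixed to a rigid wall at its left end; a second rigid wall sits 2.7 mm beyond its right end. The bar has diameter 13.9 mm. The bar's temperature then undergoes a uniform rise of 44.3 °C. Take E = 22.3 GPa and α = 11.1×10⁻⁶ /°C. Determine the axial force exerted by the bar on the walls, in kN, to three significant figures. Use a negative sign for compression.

-0.740 kN

Free thermal expansion αLΔT = 11.1e-6 · 9890 · 44.3 = 4.863 mm.
The walls engage after the gap closes; constrained expansion = 4.863 − 2.7 = 2.163 mm.
The walls impose strain ε = −(2.163)/9890 = -2.1873e-04; σ = Eε = 22300 · -2.1873e-04 = -4.878 MPa.
Wall reaction R = σ·A = -4.878·151.7 = -740.2 N = -0.7402 kN.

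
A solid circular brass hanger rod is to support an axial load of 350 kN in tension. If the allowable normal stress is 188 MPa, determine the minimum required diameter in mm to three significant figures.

48.7 mm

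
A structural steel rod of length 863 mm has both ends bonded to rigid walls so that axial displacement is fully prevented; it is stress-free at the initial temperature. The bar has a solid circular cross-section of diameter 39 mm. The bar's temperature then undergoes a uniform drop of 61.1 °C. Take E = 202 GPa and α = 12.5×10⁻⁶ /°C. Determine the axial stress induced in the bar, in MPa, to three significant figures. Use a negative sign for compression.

Free thermal expansion αLΔT = 12.5e-6 · 863 · -61.1 = -0.6591 mm.
The walls impose strain ε = −(-0.6591)/863 = 7.6375e-04; σ = Eε = 202000 · 7.6375e-04 = 154.3 MPa.

154 MPa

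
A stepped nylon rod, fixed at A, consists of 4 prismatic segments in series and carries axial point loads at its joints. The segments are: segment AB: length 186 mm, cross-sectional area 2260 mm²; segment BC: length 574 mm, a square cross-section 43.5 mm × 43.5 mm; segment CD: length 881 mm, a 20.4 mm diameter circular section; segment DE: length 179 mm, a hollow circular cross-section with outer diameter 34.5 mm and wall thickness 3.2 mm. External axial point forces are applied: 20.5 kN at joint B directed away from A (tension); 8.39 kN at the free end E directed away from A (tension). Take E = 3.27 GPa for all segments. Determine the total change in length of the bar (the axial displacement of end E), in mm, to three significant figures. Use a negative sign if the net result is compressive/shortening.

9.88 mm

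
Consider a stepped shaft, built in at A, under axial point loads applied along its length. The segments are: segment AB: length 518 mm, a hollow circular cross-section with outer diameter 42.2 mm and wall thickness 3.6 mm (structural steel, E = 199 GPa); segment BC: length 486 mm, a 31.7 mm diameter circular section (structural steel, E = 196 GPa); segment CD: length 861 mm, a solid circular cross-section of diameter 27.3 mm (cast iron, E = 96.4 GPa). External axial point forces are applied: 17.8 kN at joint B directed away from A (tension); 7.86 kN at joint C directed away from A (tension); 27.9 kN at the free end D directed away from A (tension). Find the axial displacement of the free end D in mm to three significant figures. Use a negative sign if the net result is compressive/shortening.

Internal axial forces (sectioning from the free end, tension +): N_CD = 27.9 kN, N_BC = 35.76 kN, N_AB = 53.56 kN.
A_AB = 436.6 mm².
A_BC = 789.2 mm².
A_CD = 585.3 mm².
δ_AB = 53560·518/(436.6·199000) = 0.3194 mm
δ_BC = 35760·486/(789.2·196000) = 0.1123 mm
δ_CD = 27900·861/(585.3·96400) = 0.4257 mm
δ = Σδ_i = 0.8574 mm.

0.857 mm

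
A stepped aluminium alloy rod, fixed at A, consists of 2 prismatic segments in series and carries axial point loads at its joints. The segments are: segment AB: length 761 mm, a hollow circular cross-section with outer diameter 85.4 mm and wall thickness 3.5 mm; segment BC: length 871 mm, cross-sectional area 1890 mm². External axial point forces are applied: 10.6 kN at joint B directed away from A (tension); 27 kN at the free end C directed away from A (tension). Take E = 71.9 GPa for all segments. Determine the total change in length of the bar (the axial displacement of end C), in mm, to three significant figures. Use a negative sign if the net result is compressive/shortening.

Internal axial forces (sectioning from the free end, tension +): N_BC = 27 kN, N_AB = 37.6 kN.
A_AB = 900.5 mm².
δ_AB = 37600·761/(900.5·71900) = 0.4419 mm
δ_BC = 27000·871/(1890·71900) = 0.1731 mm
δ = Σδ_i = 0.615 mm.

0.615 mm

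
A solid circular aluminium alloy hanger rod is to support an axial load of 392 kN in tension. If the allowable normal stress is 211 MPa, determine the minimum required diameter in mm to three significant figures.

Required area A ≥ P/σ_allow = 392000/211 = 1858 mm².
For a solid circular section, d ≥ √(4A/π) = 48.64 mm.

48.6 mm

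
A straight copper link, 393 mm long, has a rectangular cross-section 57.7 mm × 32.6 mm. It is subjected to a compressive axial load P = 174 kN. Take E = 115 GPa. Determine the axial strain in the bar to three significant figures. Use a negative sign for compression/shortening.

A = 1881 mm².
σ = N/A = -92.5 MPa; ε = σ/E = -92.5/115000 = -8.044e-04.

-8.04e-04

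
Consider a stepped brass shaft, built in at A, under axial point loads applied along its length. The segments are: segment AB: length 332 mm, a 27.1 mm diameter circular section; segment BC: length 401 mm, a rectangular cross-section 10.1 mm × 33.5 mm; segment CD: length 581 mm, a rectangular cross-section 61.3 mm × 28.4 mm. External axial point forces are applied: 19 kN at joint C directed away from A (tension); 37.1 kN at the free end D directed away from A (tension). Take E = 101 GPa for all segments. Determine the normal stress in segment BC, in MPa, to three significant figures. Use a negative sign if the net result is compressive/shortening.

166 MPa

Internal axial forces (sectioning from the free end, tension +): N_CD = 37.1 kN, N_BC = 56.1 kN, N_AB = 56.1 kN.
A_BC = 338.3 mm².
σ_BC = N_BC/A_BC = 56100/338.3 = 165.8 MPa.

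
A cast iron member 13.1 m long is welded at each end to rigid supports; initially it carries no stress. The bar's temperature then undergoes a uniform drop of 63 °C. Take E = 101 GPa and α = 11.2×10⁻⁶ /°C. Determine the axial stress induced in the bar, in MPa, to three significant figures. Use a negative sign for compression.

Free thermal expansion αLΔT = 11.2e-6 · 13100 · -63 = -9.243 mm.
The walls impose strain ε = −(-9.243)/13100 = 7.0560e-04; σ = Eε = 101000 · 7.0560e-04 = 71.27 MPa.

71.3 MPa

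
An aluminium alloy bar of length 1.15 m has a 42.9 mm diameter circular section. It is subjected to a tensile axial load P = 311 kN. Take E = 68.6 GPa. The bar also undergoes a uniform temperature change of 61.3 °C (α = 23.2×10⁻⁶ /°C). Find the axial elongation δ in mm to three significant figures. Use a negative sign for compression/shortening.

5.24 mm

A = 1445 mm².
δ_mech = NL/(AE) = 311000·1150/(1445·68600) = 3.607 mm.
δ_thermal = αLΔT = 23.2e-6·1150·61.3 = 1.635 mm.
δ = δ_mech + δ_thermal = 5.242 mm.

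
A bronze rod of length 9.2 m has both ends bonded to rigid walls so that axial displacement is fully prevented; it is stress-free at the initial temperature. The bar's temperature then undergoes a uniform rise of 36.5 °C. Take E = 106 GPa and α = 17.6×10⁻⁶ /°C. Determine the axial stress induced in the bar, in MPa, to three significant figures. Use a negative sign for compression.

Free thermal expansion αLΔT = 17.6e-6 · 9200 · 36.5 = 5.91 mm.
The walls impose strain ε = −(5.91)/9200 = -6.4240e-04; σ = Eε = 106000 · -6.4240e-04 = -68.09 MPa.

-68.1 MPa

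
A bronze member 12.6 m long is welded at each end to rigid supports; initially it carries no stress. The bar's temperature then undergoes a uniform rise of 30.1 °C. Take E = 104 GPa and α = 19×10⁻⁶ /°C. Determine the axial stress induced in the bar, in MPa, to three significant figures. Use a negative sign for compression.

-59.5 MPa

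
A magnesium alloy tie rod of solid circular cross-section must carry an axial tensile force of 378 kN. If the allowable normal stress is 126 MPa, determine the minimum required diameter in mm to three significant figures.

61.8 mm

Required area A ≥ P/σ_allow = 378000/126 = 3000 mm².
For a solid circular section, d ≥ √(4A/π) = 61.8 mm.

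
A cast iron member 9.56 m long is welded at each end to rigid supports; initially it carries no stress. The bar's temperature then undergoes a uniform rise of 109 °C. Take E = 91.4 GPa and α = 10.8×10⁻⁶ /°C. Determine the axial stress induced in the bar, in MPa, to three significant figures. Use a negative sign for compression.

-108 MPa

Free thermal expansion αLΔT = 10.8e-6 · 9560 · 109 = 11.25 mm.
The walls impose strain ε = −(11.25)/9560 = -1.1772e-03; σ = Eε = 91400 · -1.1772e-03 = -107.6 MPa.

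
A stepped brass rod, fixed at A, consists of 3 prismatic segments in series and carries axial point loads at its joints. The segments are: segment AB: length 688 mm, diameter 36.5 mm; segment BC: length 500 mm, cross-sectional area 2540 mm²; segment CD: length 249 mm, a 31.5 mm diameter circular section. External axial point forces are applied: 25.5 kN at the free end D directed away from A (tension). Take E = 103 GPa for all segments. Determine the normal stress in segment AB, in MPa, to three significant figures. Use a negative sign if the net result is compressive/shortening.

24.4 MPa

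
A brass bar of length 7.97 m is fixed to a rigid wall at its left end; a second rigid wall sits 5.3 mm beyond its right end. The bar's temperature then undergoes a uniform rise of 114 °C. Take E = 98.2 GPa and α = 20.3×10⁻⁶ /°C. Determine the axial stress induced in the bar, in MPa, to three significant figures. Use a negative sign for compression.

-162 MPa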